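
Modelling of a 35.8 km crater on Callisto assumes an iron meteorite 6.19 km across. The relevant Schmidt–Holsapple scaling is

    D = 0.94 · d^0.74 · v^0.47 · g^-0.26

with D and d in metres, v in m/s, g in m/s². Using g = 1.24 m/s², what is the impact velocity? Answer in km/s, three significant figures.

v ≈ 6.73 km/s

Rearranging for v: v = [D / (0.94 · 6190^0.74 · 1.24^-0.26)]^(1/0.47).
D = 35800 m.
6190^0.74 = 639.5
1.24^-0.26 = 0.9456
Denominator = 0.94 × 639.5 × 0.9456 = 568.4
D / 568.4 = 35800 / 568.4 = 62.98
v = 62.98^(1/0.47) = 62.98^2.1277 = 6732 m/s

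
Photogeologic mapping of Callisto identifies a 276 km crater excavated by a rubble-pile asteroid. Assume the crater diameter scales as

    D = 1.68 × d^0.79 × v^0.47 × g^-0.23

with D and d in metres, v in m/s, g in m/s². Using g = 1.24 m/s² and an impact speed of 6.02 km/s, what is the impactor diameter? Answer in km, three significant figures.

d ≈ 24.0 km

Rearranging for d: d = [D / (1.68 · 6020^0.47 · 1.24^-0.23)]^(1/0.79).
D = 276000 m.
6020^0.47 = 59.76
1.24^-0.23 = 0.9517
Denominator = 1.68 × 59.76 × 0.9517 = 95.55
D / 95.55 = 276000 / 95.55 = 2889
d = 2889^(1/0.79) = 2889^1.2658 = 24022 m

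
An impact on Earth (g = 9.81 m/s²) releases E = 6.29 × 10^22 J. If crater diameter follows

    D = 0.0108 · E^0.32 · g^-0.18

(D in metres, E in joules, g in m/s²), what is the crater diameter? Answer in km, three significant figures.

E^0.32 = (6.29 × 10^22)^0.32 = 1.975 × 10^7
g^-0.18 = 9.81^-0.18 = 0.6630
D = 0.0108 × 1.975 × 10^7 × 0.6630 = 1.414 × 10^5 m
   = 141.4 km

D ≈ 141 km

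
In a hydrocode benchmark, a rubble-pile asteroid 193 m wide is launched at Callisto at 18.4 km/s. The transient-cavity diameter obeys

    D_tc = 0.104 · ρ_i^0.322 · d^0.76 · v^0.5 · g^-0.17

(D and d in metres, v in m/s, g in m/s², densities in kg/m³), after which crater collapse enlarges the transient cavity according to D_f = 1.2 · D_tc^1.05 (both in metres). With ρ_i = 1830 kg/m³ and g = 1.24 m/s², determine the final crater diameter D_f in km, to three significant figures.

v = 18400 m/s.
ρ_i^0.322 = 1830^0.322 = 11.23
d^0.76 = 193^0.76 = 54.58
v^0.5 = 18400^0.5 = 135.6
g^-0.17 = 1.24^-0.17 = 0.9641
D_tc = 0.104 × 11.23 × 54.58 × 135.6 × 0.9641 = 8334 m
D_f = 1.2 × (8334)^1.05 = 15706 m
     = 15.71 km

D_f ≈ 15.7 km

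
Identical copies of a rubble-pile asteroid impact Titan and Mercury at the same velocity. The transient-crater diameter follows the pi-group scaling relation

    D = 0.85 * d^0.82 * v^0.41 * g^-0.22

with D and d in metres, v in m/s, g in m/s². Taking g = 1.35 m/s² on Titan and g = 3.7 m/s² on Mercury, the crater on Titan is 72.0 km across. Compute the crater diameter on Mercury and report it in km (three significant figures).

All impactor-dependent factors cancel in the ratio, leaving D_Mercury/D_Titan = (g_Mercury/g_Titan)^-0.22.
(3.7/1.35)^-0.22 = 2.741^-0.22 = 0.8011
D_Mercury = 0.8011 × 72.0 km = 57.7 km

D ≈ 57.7 km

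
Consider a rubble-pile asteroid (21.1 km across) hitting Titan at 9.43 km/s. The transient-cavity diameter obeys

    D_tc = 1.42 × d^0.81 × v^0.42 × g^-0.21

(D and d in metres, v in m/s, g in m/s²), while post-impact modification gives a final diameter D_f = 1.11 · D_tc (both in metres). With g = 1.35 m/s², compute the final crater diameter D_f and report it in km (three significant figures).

In SI: d = 21100 m, v = 9430 m/s.
d^0.81 = 21100^0.81 = 3182
v^0.42 = 9430^0.42 = 46.70
g^-0.21 = 1.35^-0.21 = 0.9389
D_tc = 1.42 × 3182 × 46.70 × 0.9389 = 1.981 × 10^5 m
D_f = 1.11 × 1.981 × 10^5 = 2.199 × 10^5 m
     = 219.9 km

D_f ≈ 220 km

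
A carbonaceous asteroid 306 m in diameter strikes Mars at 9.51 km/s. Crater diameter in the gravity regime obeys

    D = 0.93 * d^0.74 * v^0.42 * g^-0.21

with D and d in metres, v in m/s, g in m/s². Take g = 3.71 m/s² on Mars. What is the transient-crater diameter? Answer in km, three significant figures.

In SI units: v = 9510 m/s.
d^0.74 = 306^0.74 = 69.09
v^0.42 = 9510^0.42 = 46.86
g^-0.21 = 3.71^-0.21 = 0.7593
D = 0.93 × 69.09 × 46.86 × 0.7593 = 2286 m
   = 2.286 km

D ≈ 2.29 km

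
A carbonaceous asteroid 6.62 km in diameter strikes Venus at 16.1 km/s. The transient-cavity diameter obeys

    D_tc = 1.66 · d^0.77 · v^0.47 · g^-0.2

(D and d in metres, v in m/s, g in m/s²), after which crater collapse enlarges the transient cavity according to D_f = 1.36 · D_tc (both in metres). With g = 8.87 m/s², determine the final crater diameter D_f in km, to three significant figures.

D_f ≈ 121 km

In SI: d = 6620 m, v = 16100 m/s.
d^0.77 = 6620^0.77 = 875.1
v^0.47 = 16100^0.47 = 94.89
g^-0.2 = 8.87^-0.2 = 0.6463
D_tc = 1.66 × 875.1 × 94.89 × 0.6463 = 89090 m
D_f = 1.36 × 89090 = 1.212 × 10^5 m
     = 121.2 km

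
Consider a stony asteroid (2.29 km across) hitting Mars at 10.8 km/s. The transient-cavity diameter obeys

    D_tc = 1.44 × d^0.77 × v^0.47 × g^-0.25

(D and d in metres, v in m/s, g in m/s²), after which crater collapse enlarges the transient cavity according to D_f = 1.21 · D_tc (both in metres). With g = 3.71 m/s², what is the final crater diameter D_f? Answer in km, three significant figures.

In SI: d = 2290 m, v = 10800 m/s.
d^0.77 = 2290^0.77 = 386.4
v^0.47 = 10800^0.47 = 78.65
g^-0.25 = 3.71^-0.25 = 0.7205
D_tc = 1.44 × 386.4 × 78.65 × 0.7205 = 31530 m
D_f = 1.21 × 31530 = 38151 m
     = 38.15 km

D_f ≈ 38.2 km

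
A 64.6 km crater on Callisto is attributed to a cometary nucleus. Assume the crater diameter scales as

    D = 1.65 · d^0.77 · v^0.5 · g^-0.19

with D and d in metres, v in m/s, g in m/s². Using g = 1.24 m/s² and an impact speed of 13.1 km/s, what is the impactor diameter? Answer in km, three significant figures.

Rearranging for d: d = [D / (1.65 · 13100^0.5 · 1.24^-0.19)]^(1/0.77).
D = 64600 m.
13100^0.5 = 114.5
1.24^-0.19 = 0.9600
Denominator = 1.65 × 114.5 × 0.9600 = 181.4
D / 181.4 = 64600 / 181.4 = 356.1
d = 356.1^(1/0.77) = 356.1^1.2987 = 2059 m

d ≈ 2.06 km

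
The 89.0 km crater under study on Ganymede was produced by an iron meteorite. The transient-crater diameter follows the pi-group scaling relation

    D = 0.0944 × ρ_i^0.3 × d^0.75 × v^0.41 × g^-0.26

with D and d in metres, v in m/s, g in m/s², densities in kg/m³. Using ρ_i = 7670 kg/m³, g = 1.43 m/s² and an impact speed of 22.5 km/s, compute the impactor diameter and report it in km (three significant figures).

d ≈ 12.2 km

Rearranging for d: d = [D / (0.0944 · 7670^0.3 · 22500^0.41 · 1.43^-0.26)]^(1/0.75).
D = 89000 m.
7670^0.3 = 14.64
22500^0.41 = 60.87
1.43^-0.26 = 0.9112
Denominator = 0.0944 × 14.64 × 60.87 × 0.9112 = 76.65
D / 76.65 = 89000 / 76.65 = 1161
d = 1161^(1/0.75) = 1161^1.3333 = 12199 m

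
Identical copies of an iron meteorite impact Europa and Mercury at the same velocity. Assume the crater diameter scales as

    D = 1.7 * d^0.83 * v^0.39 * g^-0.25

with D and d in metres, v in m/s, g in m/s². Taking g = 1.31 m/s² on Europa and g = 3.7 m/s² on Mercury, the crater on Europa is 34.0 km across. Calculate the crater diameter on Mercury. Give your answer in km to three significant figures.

D ≈ 26.2 km

All impactor-dependent factors cancel in the ratio, leaving D_Mercury/D_Europa = (g_Mercury/g_Europa)^-0.25.
(3.7/1.31)^-0.25 = 2.824^-0.25 = 0.7714
D_Mercury = 0.7714 × 34.0 km = 26.2 km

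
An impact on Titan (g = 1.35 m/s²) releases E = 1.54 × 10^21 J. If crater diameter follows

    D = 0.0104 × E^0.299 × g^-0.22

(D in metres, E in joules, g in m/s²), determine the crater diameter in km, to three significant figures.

E^0.299 = (1.54 × 10^21)^0.299 = 2.163 × 10^6
g^-0.22 = 1.35^-0.22 = 0.9361
D = 0.0104 × 2.163 × 10^6 × 0.9361 = 21058 m
   = 21.06 km

D ≈ 21.1 km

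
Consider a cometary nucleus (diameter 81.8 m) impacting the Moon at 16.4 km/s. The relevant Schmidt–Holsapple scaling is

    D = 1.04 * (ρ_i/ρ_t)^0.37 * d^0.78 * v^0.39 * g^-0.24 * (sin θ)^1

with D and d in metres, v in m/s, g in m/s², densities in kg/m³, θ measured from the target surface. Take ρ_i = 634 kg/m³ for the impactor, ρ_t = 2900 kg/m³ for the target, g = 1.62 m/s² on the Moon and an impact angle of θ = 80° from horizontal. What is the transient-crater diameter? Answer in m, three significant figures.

D ≈ 710 m

In SI units: v = 16400 m/s.
(ρ_i/ρ_t)^0.37 = (634/2900)^0.37 = 0.5698
d^0.78 = 81.8^0.78 = 31.04
v^0.39 = 16400^0.39 = 44.03
g^-0.24 = 1.62^-0.24 = 0.8907
(sin 80°)^1 = 0.9848^1 = 0.9848
D = 1.04 × 0.5698 × 31.04 × 44.03 × 0.8907 × 0.9848 = 710.4 m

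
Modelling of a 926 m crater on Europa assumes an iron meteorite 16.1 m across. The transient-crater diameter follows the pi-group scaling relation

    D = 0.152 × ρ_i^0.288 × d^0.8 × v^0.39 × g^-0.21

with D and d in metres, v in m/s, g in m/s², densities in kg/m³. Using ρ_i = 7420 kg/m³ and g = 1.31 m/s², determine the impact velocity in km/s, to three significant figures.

Rearranging for v: v = [D / (0.152 · 7420^0.288 · 16.1^0.8 · 1.31^-0.21)]^(1/0.39).
7420^0.288 = 13.02
16.1^0.8 = 9.236
1.31^-0.21 = 0.9449
Denominator = 0.152 × 13.02 × 9.236 × 0.9449 = 17.27
D / 17.27 = 926 / 17.27 = 53.62
v = 53.62^(1/0.39) = 53.62^2.5641 = 27175 m/s

v ≈ 27.2 km/s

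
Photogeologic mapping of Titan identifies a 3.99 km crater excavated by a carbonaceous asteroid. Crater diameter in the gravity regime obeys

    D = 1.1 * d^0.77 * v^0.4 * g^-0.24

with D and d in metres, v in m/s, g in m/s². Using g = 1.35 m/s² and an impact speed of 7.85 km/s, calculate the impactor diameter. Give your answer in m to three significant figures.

d ≈ 437 m

Rearranging for d: d = [D / (1.1 · 7850^0.4 · 1.35^-0.24)]^(1/0.77).
D = 3990 m.
7850^0.4 = 36.14
1.35^-0.24 = 0.9305
Denominator = 1.1 × 36.14 × 0.9305 = 36.99
D / 36.99 = 3990 / 36.99 = 107.9
d = 107.9^(1/0.77) = 107.9^1.2987 = 436.8 m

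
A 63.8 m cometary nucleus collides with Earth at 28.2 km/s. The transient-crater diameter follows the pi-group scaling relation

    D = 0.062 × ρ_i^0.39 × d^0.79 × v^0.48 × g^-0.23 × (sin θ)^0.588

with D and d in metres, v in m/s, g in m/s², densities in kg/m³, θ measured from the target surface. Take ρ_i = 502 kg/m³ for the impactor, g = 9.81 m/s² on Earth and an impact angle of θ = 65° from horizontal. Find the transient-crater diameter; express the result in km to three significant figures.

D ≈ 1.43 km

In SI units: v = 28200 m/s.
ρ_i^0.39 = 502^0.39 = 11.31
d^0.79 = 63.8^0.79 = 26.66
v^0.48 = 28200^0.48 = 136.8
g^-0.23 = 9.81^-0.23 = 0.5914
(sin 65°)^0.588 = 0.9063^0.588 = 0.9438
D = 0.062 × 11.31 × 26.66 × 136.8 × 0.5914 × 0.9438 = 1427 m
   = 1.427 km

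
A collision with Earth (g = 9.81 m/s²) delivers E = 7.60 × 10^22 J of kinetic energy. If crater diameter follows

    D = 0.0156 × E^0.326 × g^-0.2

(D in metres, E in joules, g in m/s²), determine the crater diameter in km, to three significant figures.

D ≈ 284 km

E^0.326 = (7.60 × 10^22)^0.326 = 2.878 × 10^7
g^-0.2 = 9.81^-0.2 = 0.6334
D = 0.0156 × 2.878 × 10^7 × 0.6334 = 2.844 × 10^5 m
   = 284.4 km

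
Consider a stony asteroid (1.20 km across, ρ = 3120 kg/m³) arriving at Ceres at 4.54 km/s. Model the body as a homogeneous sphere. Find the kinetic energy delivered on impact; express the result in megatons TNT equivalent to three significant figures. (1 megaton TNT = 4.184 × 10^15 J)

d = 1200 m; v = 4540 m/s.
Mass m = (π/6) ρ d³ = (π/6) × 3120 × (1200)³ = 2.823 × 10^12 kg
E = ½ m v² = 0.5 × 2.823 × 10^12 × (4540)² = 2.909 × 10^19 J
   = 2.909 × 10^19 / 4.184×10^15 = 6953 Mt

E ≈ 6950 Mt TNT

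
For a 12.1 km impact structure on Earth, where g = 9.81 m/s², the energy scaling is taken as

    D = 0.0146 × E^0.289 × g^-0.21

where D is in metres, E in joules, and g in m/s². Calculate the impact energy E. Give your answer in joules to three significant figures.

Rearranging: E = [D / (0.0146 · g^-0.21)]^(1/0.289).
D = 12100 m.
g^-0.21 = 9.81^-0.21 = 0.6191
D / (0.0146 × 0.6191) = 12100 / (9.039 × 10^-3) = 1.339 × 10^6
E = (1.339 × 10^6)^3.4602 = 1.584 × 10^21 J

E ≈ 1.58 × 10^21 J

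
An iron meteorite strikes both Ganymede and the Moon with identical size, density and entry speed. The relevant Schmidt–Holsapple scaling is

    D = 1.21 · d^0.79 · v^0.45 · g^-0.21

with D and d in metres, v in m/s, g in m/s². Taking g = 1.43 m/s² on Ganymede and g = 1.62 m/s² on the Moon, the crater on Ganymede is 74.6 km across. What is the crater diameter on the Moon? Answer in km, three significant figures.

All impactor-dependent factors cancel in the ratio, leaving D_Moon/D_Ganymede = (g_Moon/g_Ganymede)^-0.21.
(1.62/1.43)^-0.21 = 1.133^-0.21 = 0.9741
D_Moon = 0.9741 × 74.6 km = 72.7 km

D ≈ 72.7 km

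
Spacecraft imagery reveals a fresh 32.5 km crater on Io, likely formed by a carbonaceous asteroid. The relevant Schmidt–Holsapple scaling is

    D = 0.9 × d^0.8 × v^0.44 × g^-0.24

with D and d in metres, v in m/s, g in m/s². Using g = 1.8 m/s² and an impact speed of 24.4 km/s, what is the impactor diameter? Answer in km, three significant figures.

d ≈ 2.29 km

Rearranging for d: d = [D / (0.9 · 24400^0.44 · 1.8^-0.24)]^(1/0.8).
D = 32500 m.
24400^0.44 = 85.20
1.8^-0.24 = 0.8684
Denominator = 0.9 × 85.20 × 0.8684 = 66.59
D / 66.59 = 32500 / 66.59 = 488.1
d = 488.1^(1/0.8) = 488.1^1.25 = 2294 m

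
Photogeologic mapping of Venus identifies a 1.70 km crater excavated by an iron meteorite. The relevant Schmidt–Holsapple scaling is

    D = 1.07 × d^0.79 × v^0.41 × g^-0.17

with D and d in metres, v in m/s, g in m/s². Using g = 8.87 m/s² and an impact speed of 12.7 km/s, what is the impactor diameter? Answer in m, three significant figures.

Rearranging for d: d = [D / (1.07 · 12700^0.41 · 8.87^-0.17)]^(1/0.79).
D = 1700 m.
12700^0.41 = 48.15
8.87^-0.17 = 0.6900
Denominator = 1.07 × 48.15 × 0.6900 = 35.55
D / 35.55 = 1700 / 35.55 = 47.82
d = 47.82^(1/0.79) = 47.82^1.2658 = 133.7 m

d ≈ 134 m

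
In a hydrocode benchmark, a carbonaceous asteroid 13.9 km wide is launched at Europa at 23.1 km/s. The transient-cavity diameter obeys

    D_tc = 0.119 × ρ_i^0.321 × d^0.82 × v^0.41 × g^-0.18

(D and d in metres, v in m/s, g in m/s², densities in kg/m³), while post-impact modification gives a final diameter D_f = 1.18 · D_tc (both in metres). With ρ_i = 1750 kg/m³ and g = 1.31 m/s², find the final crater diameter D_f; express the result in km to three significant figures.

In SI: d = 13900 m, v = 23100 m/s.
ρ_i^0.321 = 1750^0.321 = 10.99
d^0.82 = 13900^0.82 = 2496
v^0.41 = 23100^0.41 = 61.53
g^-0.18 = 1.31^-0.18 = 0.9526
D_tc = 0.119 × 10.99 × 2496 × 61.53 × 0.9526 = 1.913 × 10^5 m
D_f = 1.18 × 1.913 × 10^5 = 2.257 × 10^5 m
     = 225.7 km

D_f ≈ 226 km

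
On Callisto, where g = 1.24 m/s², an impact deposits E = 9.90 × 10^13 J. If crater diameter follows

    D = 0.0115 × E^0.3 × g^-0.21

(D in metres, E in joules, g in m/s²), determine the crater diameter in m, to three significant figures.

E^0.3 = (9.90 × 10^13)^0.3 = 1.580 × 10^4
g^-0.21 = 1.24^-0.21 = 0.9558
D = 0.0115 × 1.580 × 10^4 × 0.9558 = 173.7 m

D ≈ 174 m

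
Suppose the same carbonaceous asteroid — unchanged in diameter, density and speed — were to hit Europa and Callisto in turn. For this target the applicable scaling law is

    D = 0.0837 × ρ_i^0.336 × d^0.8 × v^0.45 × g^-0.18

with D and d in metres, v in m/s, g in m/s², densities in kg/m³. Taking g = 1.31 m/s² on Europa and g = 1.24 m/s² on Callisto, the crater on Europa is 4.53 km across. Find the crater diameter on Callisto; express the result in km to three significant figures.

All impactor-dependent factors cancel in the ratio, leaving D_Callisto/D_Europa = (g_Callisto/g_Europa)^-0.18.
(1.24/1.31)^-0.18 = 0.9466^-0.18 = 1.010
D_Callisto = 1.010 × 4.53 km = 4.58 km

D ≈ 4.58 km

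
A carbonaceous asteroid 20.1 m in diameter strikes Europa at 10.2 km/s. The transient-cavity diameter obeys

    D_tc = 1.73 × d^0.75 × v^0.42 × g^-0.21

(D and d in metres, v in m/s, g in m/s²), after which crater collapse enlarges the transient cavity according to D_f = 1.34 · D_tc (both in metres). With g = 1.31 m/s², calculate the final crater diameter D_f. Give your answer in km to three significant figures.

D_f ≈ 1.00 km

v = 10200 m/s.
d^0.75 = 20.1^0.75 = 9.493
v^0.42 = 10200^0.42 = 48.26
g^-0.21 = 1.31^-0.21 = 0.9449
D_tc = 1.73 × 9.493 × 48.26 × 0.9449 = 748.9 m
D_f = 1.34 × 748.9 = 1004 m
     = 1.004 km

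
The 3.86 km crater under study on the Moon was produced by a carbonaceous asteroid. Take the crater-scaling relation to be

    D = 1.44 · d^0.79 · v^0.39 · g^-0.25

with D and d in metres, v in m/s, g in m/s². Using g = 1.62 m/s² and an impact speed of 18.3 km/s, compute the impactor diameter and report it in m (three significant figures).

d ≈ 200 m

Rearranging for d: d = [D / (1.44 · 18300^0.39 · 1.62^-0.25)]^(1/0.79).
D = 3860 m.
18300^0.39 = 45.96
1.62^-0.25 = 0.8864
Denominator = 1.44 × 45.96 × 0.8864 = 58.66
D / 58.66 = 3860 / 58.66 = 65.80
d = 65.80^(1/0.79) = 65.80^1.2658 = 200.2 m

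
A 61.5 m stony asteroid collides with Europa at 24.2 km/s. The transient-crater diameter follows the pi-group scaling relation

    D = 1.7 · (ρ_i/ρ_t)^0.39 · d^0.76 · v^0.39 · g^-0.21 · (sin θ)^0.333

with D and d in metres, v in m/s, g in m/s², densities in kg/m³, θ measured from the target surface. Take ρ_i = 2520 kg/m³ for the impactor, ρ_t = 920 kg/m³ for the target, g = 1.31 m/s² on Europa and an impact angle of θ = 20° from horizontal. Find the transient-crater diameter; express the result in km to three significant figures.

In SI units: v = 24200 m/s.
(ρ_i/ρ_t)^0.39 = (2520/920)^0.39 = 1.481
d^0.76 = 61.5^0.76 = 22.88
v^0.39 = 24200^0.39 = 51.25
g^-0.21 = 1.31^-0.21 = 0.9449
(sin 20°)^0.333 = 0.3420^0.333 = 0.6996
D = 1.7 × 1.481 × 22.88 × 51.25 × 0.9449 × 0.6996 = 1952 m
   = 1.952 km

D ≈ 1.95 km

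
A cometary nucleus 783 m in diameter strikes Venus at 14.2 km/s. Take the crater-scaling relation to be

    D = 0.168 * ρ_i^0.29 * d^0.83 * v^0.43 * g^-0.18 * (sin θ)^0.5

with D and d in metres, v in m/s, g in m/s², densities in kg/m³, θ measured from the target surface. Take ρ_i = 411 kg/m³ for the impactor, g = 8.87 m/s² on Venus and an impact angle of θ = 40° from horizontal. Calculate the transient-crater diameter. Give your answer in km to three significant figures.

D ≈ 8.02 km

In SI units: v = 14200 m/s.
ρ_i^0.29 = 411^0.29 = 5.728
d^0.83 = 783^0.83 = 252.2
v^0.43 = 14200^0.43 = 61.02
g^-0.18 = 8.87^-0.18 = 0.6751
(sin 40°)^0.5 = 0.6428^0.5 = 0.8017
D = 0.168 × 5.728 × 252.2 × 61.02 × 0.6751 × 0.8017 = 8015 m
   = 8.015 km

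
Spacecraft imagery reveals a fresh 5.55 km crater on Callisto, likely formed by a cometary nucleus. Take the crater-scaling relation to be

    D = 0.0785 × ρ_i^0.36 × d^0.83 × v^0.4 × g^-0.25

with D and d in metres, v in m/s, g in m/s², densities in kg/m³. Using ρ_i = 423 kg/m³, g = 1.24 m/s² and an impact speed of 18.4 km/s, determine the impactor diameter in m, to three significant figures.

Rearranging for d: d = [D / (0.0785 · 423^0.36 · 18400^0.4 · 1.24^-0.25)]^(1/0.83).
D = 5550 m.
423^0.36 = 8.820
18400^0.4 = 50.81
1.24^-0.25 = 0.9476
Denominator = 0.0785 × 8.820 × 50.81 × 0.9476 = 33.34
D / 33.34 = 5550 / 33.34 = 166.5
d = 166.5^(1/0.83) = 166.5^1.2048 = 474.6 m

d ≈ 475 m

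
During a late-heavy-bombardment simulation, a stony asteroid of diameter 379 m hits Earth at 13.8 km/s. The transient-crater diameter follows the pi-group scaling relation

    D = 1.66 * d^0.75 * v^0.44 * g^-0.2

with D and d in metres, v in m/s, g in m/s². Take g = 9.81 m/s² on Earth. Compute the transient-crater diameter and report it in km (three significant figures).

In SI units: v = 13800 m/s.
d^0.75 = 379^0.75 = 85.90
v^0.44 = 13800^0.44 = 66.31
g^-0.2 = 9.81^-0.2 = 0.6334
D = 1.66 × 85.90 × 66.31 × 0.6334 = 5989 m
   = 5.989 km

D ≈ 5.99 km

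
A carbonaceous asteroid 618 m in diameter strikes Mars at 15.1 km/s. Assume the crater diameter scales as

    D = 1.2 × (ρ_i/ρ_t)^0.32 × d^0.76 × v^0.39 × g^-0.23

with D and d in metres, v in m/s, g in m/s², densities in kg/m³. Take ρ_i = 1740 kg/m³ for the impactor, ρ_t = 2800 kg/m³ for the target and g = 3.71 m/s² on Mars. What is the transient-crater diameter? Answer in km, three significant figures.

D ≈ 4.30 km

In SI units: v = 15100 m/s.
(ρ_i/ρ_t)^0.32 = (1740/2800)^0.32 = 0.8588
d^0.76 = 618^0.76 = 132.2
v^0.39 = 15100^0.39 = 42.64
g^-0.23 = 3.71^-0.23 = 0.7397
D = 1.2 × 0.8588 × 132.2 × 42.64 × 0.7397 = 4297 m
   = 4.297 km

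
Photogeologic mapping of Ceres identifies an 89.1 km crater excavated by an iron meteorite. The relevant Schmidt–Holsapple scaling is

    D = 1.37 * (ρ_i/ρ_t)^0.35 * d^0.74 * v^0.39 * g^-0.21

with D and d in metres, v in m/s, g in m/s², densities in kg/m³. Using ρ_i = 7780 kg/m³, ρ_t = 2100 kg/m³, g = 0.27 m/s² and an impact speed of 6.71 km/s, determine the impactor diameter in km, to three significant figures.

d ≈ 11.4 km

Rearranging for d: d = [D / (1.37 · (7780/2100)^0.35 · 6710^0.39 · 0.27^-0.21)]^(1/0.74).
D = 89100 m.
(7780/2100)^0.35 = 1.581
6710^0.39 = 31.08
0.27^-0.21 = 1.316
Denominator = 1.37 × 1.581 × 31.08 × 1.316 = 88.59
D / 88.59 = 89100 / 88.59 = 1006
d = 1006^(1/0.74) = 1006^1.3514 = 11421 m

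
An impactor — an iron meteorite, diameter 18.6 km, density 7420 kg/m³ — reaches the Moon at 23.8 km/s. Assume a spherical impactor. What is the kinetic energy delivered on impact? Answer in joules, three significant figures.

d = 18600 m; v = 23800 m/s.
Mass m = (π/6) ρ d³ = (π/6) × 7420 × (18600)³ = 2.500 × 10^16 kg
E = ½ m v² = 0.5 × 2.500 × 10^16 × (23800)² = 7.081 × 10^24 J

E ≈ 7.08 × 10^24 J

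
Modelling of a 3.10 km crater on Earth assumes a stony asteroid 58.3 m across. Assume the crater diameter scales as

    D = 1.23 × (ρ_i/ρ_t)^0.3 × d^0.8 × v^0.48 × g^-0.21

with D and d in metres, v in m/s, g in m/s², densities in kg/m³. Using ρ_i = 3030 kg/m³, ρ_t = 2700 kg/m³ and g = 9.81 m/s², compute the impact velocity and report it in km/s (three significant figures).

Rearranging for v: v = [D / (1.23 · (3030/2700)^0.3 · 58.3^0.8 · 9.81^-0.21)]^(1/0.48).
D = 3100 m.
(3030/2700)^0.3 = 1.035
58.3^0.8 = 25.85
9.81^-0.21 = 0.6191
Denominator = 1.23 × 1.035 × 25.85 × 0.6191 = 20.37
D / 20.37 = 3100 / 20.37 = 152.2
v = 152.2^(1/0.48) = 152.2^2.0833 = 35207 m/s

v ≈ 35.2 km/s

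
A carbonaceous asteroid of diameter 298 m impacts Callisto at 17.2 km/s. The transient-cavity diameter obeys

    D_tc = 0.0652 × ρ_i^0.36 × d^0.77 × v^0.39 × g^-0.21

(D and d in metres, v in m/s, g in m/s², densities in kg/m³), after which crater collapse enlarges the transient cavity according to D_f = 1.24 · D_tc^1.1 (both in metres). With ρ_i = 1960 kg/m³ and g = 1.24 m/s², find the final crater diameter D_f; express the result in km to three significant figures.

v = 17200 m/s.
ρ_i^0.36 = 1960^0.36 = 15.32
d^0.77 = 298^0.77 = 80.38
v^0.39 = 17200^0.39 = 44.86
g^-0.21 = 1.24^-0.21 = 0.9558
D_tc = 0.0652 × 15.32 × 80.38 × 44.86 × 0.9558 = 3443 m
D_f = 1.24 × (3443)^1.1 = 9639 m
     = 9.639 km

D_f ≈ 9.64 km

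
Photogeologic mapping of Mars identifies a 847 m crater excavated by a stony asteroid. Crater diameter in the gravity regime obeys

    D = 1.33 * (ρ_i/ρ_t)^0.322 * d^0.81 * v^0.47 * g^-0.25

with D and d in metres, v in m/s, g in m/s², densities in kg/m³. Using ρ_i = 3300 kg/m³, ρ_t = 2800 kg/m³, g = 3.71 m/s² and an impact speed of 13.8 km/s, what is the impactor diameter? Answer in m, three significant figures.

d ≈ 16.1 m

Rearranging for d: d = [D / (1.33 · (3300/2800)^0.322 · 13800^0.47 · 3.71^-0.25)]^(1/0.81).
(3300/2800)^0.322 = 1.054
13800^0.47 = 88.26
3.71^-0.25 = 0.7205
Denominator = 1.33 × 1.054 × 88.26 × 0.7205 = 89.14
D / 89.14 = 847 / 89.14 = 9.502
d = 9.502^(1/0.81) = 9.502^1.2346 = 16.11 m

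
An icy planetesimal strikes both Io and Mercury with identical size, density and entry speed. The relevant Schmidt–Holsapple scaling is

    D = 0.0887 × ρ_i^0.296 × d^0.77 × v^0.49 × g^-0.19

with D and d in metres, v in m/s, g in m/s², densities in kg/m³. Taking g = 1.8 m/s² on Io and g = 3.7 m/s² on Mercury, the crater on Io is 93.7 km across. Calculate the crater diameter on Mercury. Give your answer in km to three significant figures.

D ≈ 81.7 km

All impactor-dependent factors cancel in the ratio, leaving D_Mercury/D_Io = (g_Mercury/g_Io)^-0.19.
(3.7/1.8)^-0.19 = 2.056^-0.19 = 0.8720
D_Mercury = 0.8720 × 93.7 km = 81.7 km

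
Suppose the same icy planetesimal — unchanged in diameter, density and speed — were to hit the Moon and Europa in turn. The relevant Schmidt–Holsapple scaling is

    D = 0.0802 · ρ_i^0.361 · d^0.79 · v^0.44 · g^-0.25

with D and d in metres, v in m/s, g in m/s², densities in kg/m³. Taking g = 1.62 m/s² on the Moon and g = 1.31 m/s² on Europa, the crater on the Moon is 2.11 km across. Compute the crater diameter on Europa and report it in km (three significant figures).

D ≈ 2.23 km

All impactor-dependent factors cancel in the ratio, leaving D_Europa/D_Moon = (g_Europa/g_Moon)^-0.25.
(1.31/1.62)^-0.25 = 0.8086^-0.25 = 1.055
D_Europa = 1.055 × 2.11 km = 2.23 km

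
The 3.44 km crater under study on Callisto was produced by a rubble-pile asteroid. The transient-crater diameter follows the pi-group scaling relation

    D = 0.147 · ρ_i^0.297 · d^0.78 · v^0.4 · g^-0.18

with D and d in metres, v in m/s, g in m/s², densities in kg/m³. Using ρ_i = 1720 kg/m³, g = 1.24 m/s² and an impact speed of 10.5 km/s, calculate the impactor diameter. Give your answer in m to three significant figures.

Rearranging for d: d = [D / (0.147 · 1720^0.297 · 10500^0.4 · 1.24^-0.18)]^(1/0.78).
D = 3440 m.
1720^0.297 = 9.140
10500^0.4 = 40.60
1.24^-0.18 = 0.9620
Denominator = 0.147 × 9.140 × 40.60 × 0.9620 = 52.48
D / 52.48 = 3440 / 52.48 = 65.55
d = 65.55^(1/0.78) = 65.55^1.2821 = 213.3 m

d ≈ 213 m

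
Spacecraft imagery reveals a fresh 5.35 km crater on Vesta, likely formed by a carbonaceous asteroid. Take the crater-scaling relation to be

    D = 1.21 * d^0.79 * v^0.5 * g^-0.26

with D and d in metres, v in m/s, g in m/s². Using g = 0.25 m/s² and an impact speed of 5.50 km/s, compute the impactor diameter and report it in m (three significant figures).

d ≈ 112 m

Rearranging for d: d = [D / (1.21 · 5500^0.5 · 0.25^-0.26)]^(1/0.79).
D = 5350 m.
5500^0.5 = 74.16
0.25^-0.26 = 1.434
Denominator = 1.21 × 74.16 × 1.434 = 128.7
D / 128.7 = 5350 / 128.7 = 41.57
d = 41.57^(1/0.79) = 41.57^1.2658 = 112.0 m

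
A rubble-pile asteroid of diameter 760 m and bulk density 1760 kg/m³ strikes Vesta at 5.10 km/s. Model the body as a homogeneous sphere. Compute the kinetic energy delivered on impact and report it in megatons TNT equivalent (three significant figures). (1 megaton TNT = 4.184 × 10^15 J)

v = 5100 m/s.
Mass m = (π/6) ρ d³ = (π/6) × 1760 × (760)³ = 4.045 × 10^11 kg
E = ½ m v² = 0.5 × 4.045 × 10^11 × (5100)² = 5.261 × 10^18 J
   = 5.261 × 10^18 / 4.184×10^15 = 1257 Mt

E ≈ 1260 Mt TNT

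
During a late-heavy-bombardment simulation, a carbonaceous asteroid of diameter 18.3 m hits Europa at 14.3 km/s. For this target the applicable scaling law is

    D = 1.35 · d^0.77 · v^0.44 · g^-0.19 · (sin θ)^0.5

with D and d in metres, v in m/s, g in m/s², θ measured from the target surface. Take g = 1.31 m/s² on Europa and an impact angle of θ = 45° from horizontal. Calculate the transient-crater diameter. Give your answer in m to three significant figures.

In SI units: v = 14300 m/s.
d^0.77 = 18.3^0.77 = 9.378
v^0.44 = 14300^0.44 = 67.35
g^-0.19 = 1.31^-0.19 = 0.9500
(sin 45°)^0.5 = 0.7071^0.5 = 0.8409
D = 1.35 × 9.378 × 67.35 × 0.9500 × 0.8409 = 681.2 m

D ≈ 681 m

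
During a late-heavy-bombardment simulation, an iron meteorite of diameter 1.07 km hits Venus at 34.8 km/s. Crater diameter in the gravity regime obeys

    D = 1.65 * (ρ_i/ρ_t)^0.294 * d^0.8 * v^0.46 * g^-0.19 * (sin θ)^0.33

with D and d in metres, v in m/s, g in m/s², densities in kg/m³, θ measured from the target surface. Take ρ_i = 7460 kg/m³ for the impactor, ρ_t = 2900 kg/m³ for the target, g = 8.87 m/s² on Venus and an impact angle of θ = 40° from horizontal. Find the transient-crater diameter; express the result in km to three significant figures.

In SI units: d = 1070 m, v = 34800 m/s.
(ρ_i/ρ_t)^0.294 = (7460/2900)^0.294 = 1.320
d^0.8 = 1070^0.8 = 265.2
v^0.46 = 34800^0.46 = 122.8
g^-0.19 = 8.87^-0.19 = 0.6605
(sin 40°)^0.33 = 0.6428^0.33 = 0.8643
D = 1.65 × 1.320 × 265.2 × 122.8 × 0.6605 × 0.8643 = 40492 m
   = 40.49 km

D ≈ 40.5 km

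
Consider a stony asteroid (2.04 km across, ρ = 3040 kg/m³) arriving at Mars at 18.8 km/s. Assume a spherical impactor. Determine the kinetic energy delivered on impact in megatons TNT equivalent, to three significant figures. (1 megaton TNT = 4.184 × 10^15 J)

E ≈ 5.71 × 10^5 Mt TNT

d = 2040 m; v = 18800 m/s.
Mass m = (π/6) ρ d³ = (π/6) × 3040 × (2040)³ = 1.351 × 10^13 kg
E = ½ m v² = 0.5 × 1.351 × 10^13 × (18800)² = 2.387 × 10^21 J
   = 2.387 × 10^21 / 4.184×10^15 = 5.705 × 10^5 Mt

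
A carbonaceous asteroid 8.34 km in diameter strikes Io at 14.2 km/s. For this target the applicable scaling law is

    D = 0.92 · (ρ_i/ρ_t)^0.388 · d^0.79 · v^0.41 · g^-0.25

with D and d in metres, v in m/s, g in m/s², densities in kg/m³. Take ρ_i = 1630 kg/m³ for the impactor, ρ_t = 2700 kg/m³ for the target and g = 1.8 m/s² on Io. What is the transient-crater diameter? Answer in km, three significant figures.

In SI units: d = 8340 m, v = 14200 m/s.
(ρ_i/ρ_t)^0.388 = (1630/2700)^0.388 = 0.8222
d^0.79 = 8340^0.79 = 1252
v^0.41 = 14200^0.41 = 50.40
g^-0.25 = 1.8^-0.25 = 0.8633
D = 0.92 × 0.8222 × 1252 × 50.40 × 0.8633 = 41206 m
   = 41.21 km

D ≈ 41.2 km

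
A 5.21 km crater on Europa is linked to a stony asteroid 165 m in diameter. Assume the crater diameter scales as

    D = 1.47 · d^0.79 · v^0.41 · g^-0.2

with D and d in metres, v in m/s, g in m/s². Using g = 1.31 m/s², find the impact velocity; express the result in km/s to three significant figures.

Rearranging for v: v = [D / (1.47 · 165^0.79 · 1.31^-0.2)]^(1/0.41).
D = 5210 m.
165^0.79 = 56.47
1.31^-0.2 = 0.9474
Denominator = 1.47 × 56.47 × 0.9474 = 78.64
D / 78.64 = 5210 / 78.64 = 66.25
v = 66.25^(1/0.41) = 66.25^2.439 = 27661 m/s

v ≈ 27.7 km/s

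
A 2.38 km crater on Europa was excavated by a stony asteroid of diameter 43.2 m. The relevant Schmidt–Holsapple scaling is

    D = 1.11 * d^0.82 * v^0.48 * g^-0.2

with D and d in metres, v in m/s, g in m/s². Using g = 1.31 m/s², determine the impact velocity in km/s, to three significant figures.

Rearranging for v: v = [D / (1.11 · 43.2^0.82 · 1.31^-0.2)]^(1/0.48).
D = 2380 m.
43.2^0.82 = 21.93
1.31^-0.2 = 0.9474
Denominator = 1.11 × 21.93 × 0.9474 = 23.06
D / 23.06 = 2380 / 23.06 = 103.2
v = 103.2^(1/0.48) = 103.2^2.0833 = 15671 m/s

v ≈ 15.7 km/s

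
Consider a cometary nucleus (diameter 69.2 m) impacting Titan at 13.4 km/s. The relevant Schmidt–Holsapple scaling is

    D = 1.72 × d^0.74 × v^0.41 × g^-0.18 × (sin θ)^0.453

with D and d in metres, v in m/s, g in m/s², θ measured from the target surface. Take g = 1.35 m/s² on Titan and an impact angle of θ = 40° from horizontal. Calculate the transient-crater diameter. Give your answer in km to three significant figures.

D ≈ 1.51 km

In SI units: v = 13400 m/s.
d^0.74 = 69.2^0.74 = 23.00
v^0.41 = 13400^0.41 = 49.22
g^-0.18 = 1.35^-0.18 = 0.9474
(sin 40°)^0.453 = 0.6428^0.453 = 0.8186
D = 1.72 × 23.00 × 49.22 × 0.9474 × 0.8186 = 1510 m
   = 1.510 km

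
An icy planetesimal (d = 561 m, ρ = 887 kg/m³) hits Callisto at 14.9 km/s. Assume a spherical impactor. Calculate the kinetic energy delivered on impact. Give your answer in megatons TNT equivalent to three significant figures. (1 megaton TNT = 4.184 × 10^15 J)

v = 14900 m/s.
Mass m = (π/6) ρ d³ = (π/6) × 887 × (561)³ = 8.200 × 10^10 kg
E = ½ m v² = 0.5 × 8.200 × 10^10 × (14900)² = 9.102 × 10^18 J
   = 9.102 × 10^18 / 4.184×10^15 = 2175 Mt

E ≈ 2180 Mt TNT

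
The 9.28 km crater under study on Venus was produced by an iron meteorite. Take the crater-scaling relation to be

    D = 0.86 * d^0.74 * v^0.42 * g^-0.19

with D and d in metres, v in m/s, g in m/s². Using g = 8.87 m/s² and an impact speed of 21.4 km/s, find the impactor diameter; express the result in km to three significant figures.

Rearranging for d: d = [D / (0.86 · 21400^0.42 · 8.87^-0.19)]^(1/0.74).
D = 9280 m.
21400^0.42 = 65.88
8.87^-0.19 = 0.6605
Denominator = 0.86 × 65.88 × 0.6605 = 37.42
D / 37.42 = 9280 / 37.42 = 248.0
d = 248.0^(1/0.74) = 248.0^1.3514 = 1721 m

d ≈ 1.72 km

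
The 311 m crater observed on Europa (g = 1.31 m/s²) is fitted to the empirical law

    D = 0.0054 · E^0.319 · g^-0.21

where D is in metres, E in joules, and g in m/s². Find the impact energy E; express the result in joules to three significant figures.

Rearranging: E = [D / (0.0054 · g^-0.21)]^(1/0.319).
g^-0.21 = 1.31^-0.21 = 0.9449
D / (0.0054 × 0.9449) = 311 / (5.102 × 10^-3) = 6.096 × 10^4
E = (6.096 × 10^4)^3.1348 = 1.000 × 10^15 J

E ≈ 1.00 × 10^15 J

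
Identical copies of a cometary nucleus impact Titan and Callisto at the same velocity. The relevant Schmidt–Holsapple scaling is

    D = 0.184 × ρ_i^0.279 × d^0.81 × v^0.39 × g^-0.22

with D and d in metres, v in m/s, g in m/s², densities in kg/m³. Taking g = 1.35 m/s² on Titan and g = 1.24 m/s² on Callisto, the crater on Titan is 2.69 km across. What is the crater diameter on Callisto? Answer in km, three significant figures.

All impactor-dependent factors cancel in the ratio, leaving D_Callisto/D_Titan = (g_Callisto/g_Titan)^-0.22.
(1.24/1.35)^-0.22 = 0.9185^-0.22 = 1.019
D_Callisto = 1.019 × 2.69 km = 2.74 km

D ≈ 2.74 km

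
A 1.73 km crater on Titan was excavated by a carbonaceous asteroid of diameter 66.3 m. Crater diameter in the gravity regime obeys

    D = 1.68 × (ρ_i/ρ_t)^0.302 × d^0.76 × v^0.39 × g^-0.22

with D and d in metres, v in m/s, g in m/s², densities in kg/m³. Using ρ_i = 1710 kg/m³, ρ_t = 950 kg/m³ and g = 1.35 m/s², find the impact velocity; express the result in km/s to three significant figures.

Rearranging for v: v = [D / (1.68 · (1710/950)^0.302 · 66.3^0.76 · 1.35^-0.22)]^(1/0.39).
D = 1730 m.
(1710/950)^0.302 = 1.194
66.3^0.76 = 24.23
1.35^-0.22 = 0.9361
Denominator = 1.68 × 1.194 × 24.23 × 0.9361 = 45.50
D / 45.50 = 1730 / 45.50 = 38.02
v = 38.02^(1/0.39) = 38.02^2.5641 = 11254 m/s

v ≈ 11.3 km/s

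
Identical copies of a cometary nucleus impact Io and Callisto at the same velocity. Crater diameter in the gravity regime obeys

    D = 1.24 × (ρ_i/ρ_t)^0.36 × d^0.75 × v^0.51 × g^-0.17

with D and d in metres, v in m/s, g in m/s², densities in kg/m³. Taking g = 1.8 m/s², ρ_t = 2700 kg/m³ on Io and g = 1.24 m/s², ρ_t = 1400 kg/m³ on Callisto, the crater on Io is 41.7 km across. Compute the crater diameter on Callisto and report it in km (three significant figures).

The impactor-only factors (d, v, ρ_i) cancel in the ratio, leaving D_Callisto/D_Io = (g_Callisto/g_Io)^-0.17 · (ρ_t,Io/ρ_t,Callisto)^0.36.
(1.24/1.8)^-0.17 = 0.6889^-0.17 = 1.065
(2700/1400)^0.36 = 1.929^0.36 = 1.267
Ratio = 1.065 × 1.267 = 1.349
D_Callisto = 1.349 × 41.7 km = 56.3 km

D ≈ 56.3 km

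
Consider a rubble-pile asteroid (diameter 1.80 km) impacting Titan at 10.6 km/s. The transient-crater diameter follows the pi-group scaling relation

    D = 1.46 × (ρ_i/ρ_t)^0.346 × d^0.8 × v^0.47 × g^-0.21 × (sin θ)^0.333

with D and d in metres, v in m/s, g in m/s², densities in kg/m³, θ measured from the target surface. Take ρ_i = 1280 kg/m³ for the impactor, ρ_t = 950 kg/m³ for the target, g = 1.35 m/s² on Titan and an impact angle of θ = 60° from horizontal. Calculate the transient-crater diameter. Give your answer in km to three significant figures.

In SI units: d = 1800 m, v = 10600 m/s.
(ρ_i/ρ_t)^0.346 = (1280/950)^0.346 = 1.109
d^0.8 = 1800^0.8 = 402.0
v^0.47 = 10600^0.47 = 77.96
g^-0.21 = 1.35^-0.21 = 0.9389
(sin 60°)^0.333 = 0.8660^0.333 = 0.9532
D = 1.46 × 1.109 × 402.0 × 77.96 × 0.9389 × 0.9532 = 45414 m
   = 45.41 km

D ≈ 45.4 km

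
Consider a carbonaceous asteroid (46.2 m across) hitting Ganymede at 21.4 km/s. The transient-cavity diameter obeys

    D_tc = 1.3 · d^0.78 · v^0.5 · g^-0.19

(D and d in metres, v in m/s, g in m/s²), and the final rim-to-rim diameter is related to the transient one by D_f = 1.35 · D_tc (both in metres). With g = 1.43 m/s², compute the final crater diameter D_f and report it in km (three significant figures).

D_f ≈ 4.77 km

v = 21400 m/s.
d^0.78 = 46.2^0.78 = 19.88
v^0.5 = 21400^0.5 = 146.3
g^-0.19 = 1.43^-0.19 = 0.9343
D_tc = 1.3 × 19.88 × 146.3 × 0.9343 = 3533 m
D_f = 1.35 × 3533 = 4770 m
     = 4.770 km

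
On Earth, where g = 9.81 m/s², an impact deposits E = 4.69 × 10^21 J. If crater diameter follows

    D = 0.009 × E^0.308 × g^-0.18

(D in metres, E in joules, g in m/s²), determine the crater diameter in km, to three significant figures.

E^0.308 = (4.69 × 10^21)^0.308 = 4.728 × 10^6
g^-0.18 = 9.81^-0.18 = 0.6630
D = 0.009 × 4.728 × 10^6 × 0.6630 = 28212 m
   = 28.21 km

D ≈ 28.2 km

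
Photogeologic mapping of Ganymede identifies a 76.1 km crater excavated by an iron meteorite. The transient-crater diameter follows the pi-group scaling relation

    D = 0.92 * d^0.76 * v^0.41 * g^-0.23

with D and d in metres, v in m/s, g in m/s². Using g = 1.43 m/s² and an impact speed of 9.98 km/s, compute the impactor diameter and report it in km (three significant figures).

d ≈ 22.9 km

Rearranging for d: d = [D / (0.92 · 9980^0.41 · 1.43^-0.23)]^(1/0.76).
D = 76100 m.
9980^0.41 = 43.62
1.43^-0.23 = 0.9210
Denominator = 0.92 × 43.62 × 0.9210 = 36.96
D / 36.96 = 76100 / 36.96 = 2059
d = 2059^(1/0.76) = 2059^1.3158 = 22914 m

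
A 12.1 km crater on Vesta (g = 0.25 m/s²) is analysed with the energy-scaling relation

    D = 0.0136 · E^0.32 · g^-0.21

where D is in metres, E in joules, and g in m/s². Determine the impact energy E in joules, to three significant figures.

Rearranging: E = [D / (0.0136 · g^-0.21)]^(1/0.32).
D = 12100 m.
g^-0.21 = 0.25^-0.21 = 1.338
D / (0.0136 × 1.338) = 12100 / (0.01820) = 6.648 × 10^5
E = (6.648 × 10^5)^3.125 = 1.570 × 10^18 J

E ≈ 1.57 × 10^18 J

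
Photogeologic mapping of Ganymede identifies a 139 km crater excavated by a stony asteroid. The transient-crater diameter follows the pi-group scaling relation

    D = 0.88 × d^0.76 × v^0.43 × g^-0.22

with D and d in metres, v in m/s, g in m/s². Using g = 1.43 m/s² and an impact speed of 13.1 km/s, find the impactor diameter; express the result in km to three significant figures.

Rearranging for d: d = [D / (0.88 · 13100^0.43 · 1.43^-0.22)]^(1/0.76).
D = 139000 m.
13100^0.43 = 58.94
1.43^-0.22 = 0.9243
Denominator = 0.88 × 58.94 × 0.9243 = 47.94
D / 47.94 = 139000 / 47.94 = 2899
d = 2899^(1/0.76) = 2899^1.3158 = 35944 m

d ≈ 35.9 km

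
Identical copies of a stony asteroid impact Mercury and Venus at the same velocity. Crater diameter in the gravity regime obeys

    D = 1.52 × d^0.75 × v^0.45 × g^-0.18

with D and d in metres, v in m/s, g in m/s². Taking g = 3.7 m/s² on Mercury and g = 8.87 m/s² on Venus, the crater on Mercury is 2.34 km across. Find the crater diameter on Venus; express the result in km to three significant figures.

D ≈ 2.00 km

All impactor-dependent factors cancel in the ratio, leaving D_Venus/D_Mercury = (g_Venus/g_Mercury)^-0.18.
(8.87/3.7)^-0.18 = 2.397^-0.18 = 0.8544
D_Venus = 0.8544 × 2.34 km = 2.00 km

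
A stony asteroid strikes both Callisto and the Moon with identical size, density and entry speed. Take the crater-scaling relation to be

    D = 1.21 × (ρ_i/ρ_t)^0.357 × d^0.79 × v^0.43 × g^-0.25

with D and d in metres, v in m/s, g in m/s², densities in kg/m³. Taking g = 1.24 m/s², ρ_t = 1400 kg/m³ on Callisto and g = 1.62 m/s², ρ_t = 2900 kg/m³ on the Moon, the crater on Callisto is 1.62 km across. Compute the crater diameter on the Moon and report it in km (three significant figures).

D ≈ 1.17 km

The impactor-only factors (d, v, ρ_i) cancel in the ratio, leaving D_Moon/D_Callisto = (g_Moon/g_Callisto)^-0.25 · (ρ_t,Callisto/ρ_t,Moon)^0.357.
(1.62/1.24)^-0.25 = 1.306^-0.25 = 0.9354
(1400/2900)^0.357 = 0.4828^0.357 = 0.7711
Ratio = 0.9354 × 0.7711 = 0.7213
D_Moon = 0.7213 × 1.62 km = 1.17 km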